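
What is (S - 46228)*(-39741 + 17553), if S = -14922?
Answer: 1356796200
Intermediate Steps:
(S - 46228)*(-39741 + 17553) = (-14922 - 46228)*(-39741 + 17553) = -61150*(-22188) = 1356796200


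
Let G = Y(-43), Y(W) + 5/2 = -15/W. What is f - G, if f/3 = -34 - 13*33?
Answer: -119269/86 ≈ -1386.8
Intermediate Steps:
Y(W) = -5/2 - 15/W
f = -1389 (f = 3*(-34 - 13*33) = 3*(-34 - 429) = 3*(-463) = -1389)
G = -185/86 (G = -5/2 - 15/(-43) = -5/2 - 15*(-1/43) = -5/2 + 15/43 = -185/86 ≈ -2.1512)
f - G = -1389 - 1*(-185/86) = -1389 + 185/86 = -119269/86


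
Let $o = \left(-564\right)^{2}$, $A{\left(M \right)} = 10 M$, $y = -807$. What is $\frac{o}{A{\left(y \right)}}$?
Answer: $- \frac{53016}{1345} \approx -39.417$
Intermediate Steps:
$o = 318096$
$\frac{o}{A{\left(y \right)}} = \frac{318096}{10 \left(-807\right)} = \frac{318096}{-8070} = 318096 \left(- \frac{1}{8070}\right) = - \frac{53016}{1345}$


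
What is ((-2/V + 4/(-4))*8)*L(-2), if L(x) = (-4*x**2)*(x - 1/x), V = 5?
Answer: -1344/5 ≈ -268.80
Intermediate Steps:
L(x) = -4*x**2*(x - 1/x)
((-2/V + 4/(-4))*8)*L(-2) = ((-2/5 + 4/(-4))*8)*(4*(-2)*(1 - 1*(-2)**2)) = ((-2*1/5 + 4*(-1/4))*8)*(4*(-2)*(1 - 1*4)) = ((-2/5 - 1)*8)*(4*(-2)*(1 - 4)) = (-7/5*8)*(4*(-2)*(-3)) = -56/5*24 = -1344/5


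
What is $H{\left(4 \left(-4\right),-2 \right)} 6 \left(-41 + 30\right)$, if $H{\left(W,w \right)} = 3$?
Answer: $-198$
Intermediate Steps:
$H{\left(4 \left(-4\right),-2 \right)} 6 \left(-41 + 30\right) = 3 \cdot 6 \left(-41 + 30\right) = 18 \left(-11\right) = -198$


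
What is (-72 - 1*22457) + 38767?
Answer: 16238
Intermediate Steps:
(-72 - 1*22457) + 38767 = (-72 - 22457) + 38767 = -22529 + 38767 = 16238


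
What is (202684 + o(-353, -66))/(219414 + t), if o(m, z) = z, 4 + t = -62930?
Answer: 101309/78240 ≈ 1.2948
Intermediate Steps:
t = -62934 (t = -4 - 62930 = -62934)
(202684 + o(-353, -66))/(219414 + t) = (202684 - 66)/(219414 - 62934) = 202618/156480 = 202618*(1/156480) = 101309/78240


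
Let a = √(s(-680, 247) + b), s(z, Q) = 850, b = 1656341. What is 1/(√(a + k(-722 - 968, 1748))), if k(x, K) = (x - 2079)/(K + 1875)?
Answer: √3623/√(-3769 + 3623*√1657191) ≈ 0.027883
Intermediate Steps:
k(x, K) = (-2079 + x)/(1875 + K)
a = √1657191 (a = √(850 + 1656341) = √1657191 ≈ 1287.3)
1/(√(a + k(-722 - 968, 1748))) = 1/(√(√1657191 + (-2079 + (-722 - 968))/(1875 + 1748))) = 1/(√(√1657191 + (-2079 - 1690)/3623)) = 1/(√(√1657191 + (1/3623)*(-3769))) = 1/(√(√1657191 - 3769/3623)) = 1/(√(-3769/3623 + √1657191)) = (-3769/3623 + √1657191)^(-½)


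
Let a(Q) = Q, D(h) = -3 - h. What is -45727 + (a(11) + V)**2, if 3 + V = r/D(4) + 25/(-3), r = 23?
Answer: -20159831/441 ≈ -45714.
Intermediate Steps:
V = -307/21 (V = -3 + (23/(-3 - 1*4) + 25/(-3)) = -3 + (23/(-3 - 4) + 25*(-1/3)) = -3 + (23/(-7) - 25/3) = -3 + (23*(-1/7) - 25/3) = -3 + (-23/7 - 25/3) = -3 - 244/21 = -307/21 ≈ -14.619)
-45727 + (a(11) + V)**2 = -45727 + (11 - 307/21)**2 = -45727 + (-76/21)**2 = -45727 + 5776/441 = -20159831/441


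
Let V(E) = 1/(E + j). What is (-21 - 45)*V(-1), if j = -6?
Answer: 66/7 ≈ 9.4286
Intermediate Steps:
V(E) = 1/(-6 + E) (V(E) = 1/(E - 6) = 1/(-6 + E))
(-21 - 45)*V(-1) = (-21 - 45)/(-6 - 1) = -66/(-7) = -66*(-1/7) = 66/7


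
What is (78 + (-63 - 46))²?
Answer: 961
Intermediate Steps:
(78 + (-63 - 46))² = (78 - 109)² = (-31)² = 961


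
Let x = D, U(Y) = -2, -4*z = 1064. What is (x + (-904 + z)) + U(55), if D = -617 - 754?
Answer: -2543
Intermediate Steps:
z = -266 (z = -1/4*1064 = -266)
D = -1371
x = -1371
(x + (-904 + z)) + U(55) = (-1371 + (-904 - 266)) - 2 = (-1371 - 1170) - 2 = -2541 - 2 = -2543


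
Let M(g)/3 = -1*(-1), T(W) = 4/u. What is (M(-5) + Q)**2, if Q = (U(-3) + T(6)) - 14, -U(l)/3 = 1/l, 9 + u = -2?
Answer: 12996/121 ≈ 107.40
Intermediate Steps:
u = -11 (u = -9 - 2 = -11)
T(W) = -4/11 (T(W) = 4/(-11) = 4*(-1/11) = -4/11)
U(l) = -3/l
M(g) = 3 (M(g) = 3*(-1*(-1)) = 3*1 = 3)
Q = -147/11 (Q = (-3/(-3) - 4/11) - 14 = (-3*(-1/3) - 4/11) - 14 = (1 - 4/11) - 14 = 7/11 - 14 = -147/11 ≈ -13.364)
(M(-5) + Q)**2 = (3 - 147/11)**2 = (-114/11)**2 = 12996/121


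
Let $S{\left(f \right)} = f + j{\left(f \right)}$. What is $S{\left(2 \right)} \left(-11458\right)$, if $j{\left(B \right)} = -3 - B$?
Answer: $34374$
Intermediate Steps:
$S{\left(f \right)} = -3$ ($S{\left(f \right)} = f - \left(3 + f\right) = -3$)
$S{\left(2 \right)} \left(-11458\right) = \left(-3\right) \left(-11458\right) = 34374$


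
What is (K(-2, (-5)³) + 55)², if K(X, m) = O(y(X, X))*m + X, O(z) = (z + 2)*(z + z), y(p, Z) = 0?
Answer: 2809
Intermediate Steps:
O(z) = 2*z*(2 + z) (O(z) = (2 + z)*(2*z) = 2*z*(2 + z))
K(X, m) = X (K(X, m) = (2*0*(2 + 0))*m + X = (2*0*2)*m + X = 0*m + X = 0 + X = X)
(K(-2, (-5)³) + 55)² = (-2 + 55)² = 53² = 2809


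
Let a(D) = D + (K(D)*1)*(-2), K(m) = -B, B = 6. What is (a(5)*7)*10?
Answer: 1190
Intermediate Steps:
K(m) = -6 (K(m) = -1*6 = -6)
a(D) = 12 + D (a(D) = D - 6*1*(-2) = D - 6*(-2) = D + 12 = 12 + D)
(a(5)*7)*10 = ((12 + 5)*7)*10 = (17*7)*10 = 119*10 = 1190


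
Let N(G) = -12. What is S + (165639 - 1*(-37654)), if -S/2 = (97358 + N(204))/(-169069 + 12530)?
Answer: 31823477619/156539 ≈ 2.0329e+5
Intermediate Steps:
S = 194692/156539 (S = -2*(97358 - 12)/(-169069 + 12530) = -194692/(-156539) = -194692*(-1)/156539 = -2*(-97346/156539) = 194692/156539 ≈ 1.2437)
S + (165639 - 1*(-37654)) = 194692/156539 + (165639 - 1*(-37654)) = 194692/156539 + (165639 + 37654) = 194692/156539 + 203293 = 31823477619/156539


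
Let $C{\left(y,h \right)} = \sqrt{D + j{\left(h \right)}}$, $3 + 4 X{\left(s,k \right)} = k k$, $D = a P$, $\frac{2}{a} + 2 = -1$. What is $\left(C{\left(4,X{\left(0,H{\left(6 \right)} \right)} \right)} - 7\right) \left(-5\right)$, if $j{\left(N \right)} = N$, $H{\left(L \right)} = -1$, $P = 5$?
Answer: $35 - \frac{5 i \sqrt{138}}{6} \approx 35.0 - 9.7894 i$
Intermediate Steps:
$a = - \frac{2}{3}$ ($a = \frac{2}{-2 - 1} = \frac{2}{-3} = 2 \left(- \frac{1}{3}\right) = - \frac{2}{3} \approx -0.66667$)
$D = - \frac{10}{3}$ ($D = \left(- \frac{2}{3}\right) 5 = - \frac{10}{3} \approx -3.3333$)
$X{\left(s,k \right)} = - \frac{3}{4} + \frac{k^{2}}{4}$ ($X{\left(s,k \right)} = - \frac{3}{4} + \frac{k k}{4} = - \frac{3}{4} + \frac{k^{2}}{4}$)
$C{\left(y,h \right)} = \sqrt{- \frac{10}{3} + h}$
$\left(C{\left(4,X{\left(0,H{\left(6 \right)} \right)} \right)} - 7\right) \left(-5\right) = \left(\frac{\sqrt{-30 + 9 \left(- \frac{3}{4} + \frac{\left(-1\right)^{2}}{4}\right)}}{3} - 7\right) \left(-5\right) = \left(\frac{\sqrt{-30 + 9 \left(- \frac{3}{4} + \frac{1}{4} \cdot 1\right)}}{3} - 7\right) \left(-5\right) = \left(\frac{\sqrt{-30 + 9 \left(- \frac{3}{4} + \frac{1}{4}\right)}}{3} - 7\right) \left(-5\right) = \left(\frac{\sqrt{-30 + 9 \left(- \frac{1}{2}\right)}}{3} - 7\right) \left(-5\right) = \left(\frac{\sqrt{-30 - \frac{9}{2}}}{3} - 7\right) \left(-5\right) = \left(\frac{\sqrt{- \frac{69}{2}}}{3} - 7\right) \left(-5\right) = \left(\frac{\frac{1}{2} i \sqrt{138}}{3} - 7\right) \left(-5\right) = \left(\frac{i \sqrt{138}}{6} - 7\right) \left(-5\right) = \left(-7 + \frac{i \sqrt{138}}{6}\right) \left(-5\right) = 35 - \frac{5 i \sqrt{138}}{6}$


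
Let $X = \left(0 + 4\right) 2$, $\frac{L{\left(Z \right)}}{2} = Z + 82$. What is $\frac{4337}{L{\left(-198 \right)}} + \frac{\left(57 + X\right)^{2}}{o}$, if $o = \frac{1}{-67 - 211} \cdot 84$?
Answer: $- \frac{68214977}{4872} \approx -14001.0$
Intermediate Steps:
$L{\left(Z \right)} = 164 + 2 Z$ ($L{\left(Z \right)} = 2 \left(Z + 82\right) = 2 \left(82 + Z\right) = 164 + 2 Z$)
$X = 8$ ($X = 4 \cdot 2 = 8$)
$o = - \frac{42}{139}$ ($o = \frac{1}{-278} \cdot 84 = \left(- \frac{1}{278}\right) 84 = - \frac{42}{139} \approx -0.30216$)
$\frac{4337}{L{\left(-198 \right)}} + \frac{\left(57 + X\right)^{2}}{o} = \frac{4337}{164 + 2 \left(-198\right)} + \frac{\left(57 + 8\right)^{2}}{- \frac{42}{139}} = \frac{4337}{164 - 396} + 65^{2} \left(- \frac{139}{42}\right) = \frac{4337}{-232} + 4225 \left(- \frac{139}{42}\right) = 4337 \left(- \frac{1}{232}\right) - \frac{587275}{42} = - \frac{4337}{232} - \frac{587275}{42} = - \frac{68214977}{4872}$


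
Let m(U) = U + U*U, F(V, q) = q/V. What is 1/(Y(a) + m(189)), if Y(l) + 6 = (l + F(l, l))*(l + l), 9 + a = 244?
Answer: 1/146824 ≈ 6.8109e-6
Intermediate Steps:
a = 235 (a = -9 + 244 = 235)
Y(l) = -6 + 2*l*(1 + l) (Y(l) = -6 + (l + l/l)*(l + l) = -6 + (l + 1)*(2*l) = -6 + (1 + l)*(2*l) = -6 + 2*l*(1 + l))
m(U) = U + U²
1/(Y(a) + m(189)) = 1/((-6 + 2*235 + 2*235²) + 189*(1 + 189)) = 1/((-6 + 470 + 2*55225) + 189*190) = 1/((-6 + 470 + 110450) + 35910) = 1/(110914 + 35910) = 1/146824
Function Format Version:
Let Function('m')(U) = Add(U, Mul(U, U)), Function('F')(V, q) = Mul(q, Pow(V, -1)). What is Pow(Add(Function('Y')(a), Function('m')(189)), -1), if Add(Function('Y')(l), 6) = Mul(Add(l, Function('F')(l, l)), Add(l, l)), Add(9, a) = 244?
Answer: Rational(1, 146824) ≈ 6.8109e-6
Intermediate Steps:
a = 235 (a = Add(-9, 244) = 235)
Function('Y')(l) = Add(-6, Mul(2, l, Add(1, l))) (Function('Y')(l) = Add(-6, Mul(Add(l, Mul(l, Pow(l, -1))), Add(l, l))) = Add(-6, Mul(Add(l, 1), Mul(2, l))) = Add(-6, Mul(Add(1, l), Mul(2, l))) = Add(-6, Mul(2, l, Add(1, l))))
Function('m')(U) = Add(U, Pow(U, 2))
Pow(Add(Function('Y')(a), Function('m')(189)), -1) = Pow(Add(Add(-6, Mul(2, 235), Mul(2, Pow(235, 2))), Mul(189, Add(1, 189))), -1) = Pow(Add(Add(-6, 470, Mul(2, 55225)), Mul(189, 190)), -1) = Pow(Add(Add(-6, 470, 110450), 35910), -1) = Pow(Add(110914, 35910), -1) = Pow(146824, -1) = Rational(1, 146824)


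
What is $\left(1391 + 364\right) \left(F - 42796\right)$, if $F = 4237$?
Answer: $-67671045$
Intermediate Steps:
$\left(1391 + 364\right) \left(F - 42796\right) = \left(1391 + 364\right) \left(4237 - 42796\right) = 1755 \left(-38559\right) = -67671045$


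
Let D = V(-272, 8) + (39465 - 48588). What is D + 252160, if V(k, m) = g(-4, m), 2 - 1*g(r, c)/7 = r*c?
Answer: 243275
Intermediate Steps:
g(r, c) = 14 - 7*c*r (g(r, c) = 14 - 7*r*c = 14 - 7*c*r)
V(k, m) = 14 + 28*m (V(k, m) = 14 - 7*m*(-4) = 14 + 28*m)
D = -8885 (D = (14 + 28*8) + (39465 - 48588) = (14 + 224) - 9123 = 238 - 9123 = -8885)
D + 252160 = -8885 + 252160 = 243275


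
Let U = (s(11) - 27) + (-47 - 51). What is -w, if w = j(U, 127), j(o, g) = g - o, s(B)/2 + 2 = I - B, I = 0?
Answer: -278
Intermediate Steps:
s(B) = -4 - 2*B (s(B) = -4 + 2*(0 - B) = -4 + 2*(-B) = -4 - 2*B)
U = -151 (U = ((-4 - 2*11) - 27) + (-47 - 51) = ((-4 - 22) - 27) - 98 = (-26 - 27) - 98 = -53 - 98 = -151)
w = 278 (w = 127 - 1*(-151) = 127 + 151 = 278)
-w = -1*278 = -278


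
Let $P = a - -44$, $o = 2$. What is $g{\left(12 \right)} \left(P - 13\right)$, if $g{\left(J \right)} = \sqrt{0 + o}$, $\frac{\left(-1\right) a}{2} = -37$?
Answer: $105 \sqrt{2} \approx 148.49$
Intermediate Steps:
$a = 74$ ($a = \left(-2\right) \left(-37\right) = 74$)
$g{\left(J \right)} = \sqrt{2}$ ($g{\left(J \right)} = \sqrt{0 + 2} = \sqrt{2}$)
$P = 118$ ($P = 74 - -44 = 74 + 44 = 118$)
$g{\left(12 \right)} \left(P - 13\right) = \sqrt{2} \left(118 - 13\right) = \sqrt{2} \cdot 105 = 105 \sqrt{2}$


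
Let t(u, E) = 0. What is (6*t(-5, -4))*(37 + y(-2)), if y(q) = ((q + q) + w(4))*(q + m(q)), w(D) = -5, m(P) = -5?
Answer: 0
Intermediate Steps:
y(q) = (-5 + q)*(-5 + 2*q) (y(q) = ((q + q) - 5)*(q - 5) = (2*q - 5)*(-5 + q) = (-5 + 2*q)*(-5 + q) = (-5 + q)*(-5 + 2*q))
(6*t(-5, -4))*(37 + y(-2)) = (6*0)*(37 + (25 - 15*(-2) + 2*(-2)²)) = 0*(37 + (25 + 30 + 2*4)) = 0*(37 + (25 + 30 + 8)) = 0*(37 + 63) = 0*100 = 0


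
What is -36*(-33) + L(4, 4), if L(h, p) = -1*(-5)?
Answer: 1193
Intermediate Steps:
L(h, p) = 5
-36*(-33) + L(4, 4) = -36*(-33) + 5 = 1188 + 5 = 1193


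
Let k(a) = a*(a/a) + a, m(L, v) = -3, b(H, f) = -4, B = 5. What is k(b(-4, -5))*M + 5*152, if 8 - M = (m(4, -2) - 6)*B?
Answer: 336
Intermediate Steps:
k(a) = 2*a (k(a) = a*1 + a = a + a = 2*a)
M = 53 (M = 8 - (-3 - 6)*5 = 8 - (-9)*5 = 8 - 1*(-45) = 8 + 45 = 53)
k(b(-4, -5))*M + 5*152 = (2*(-4))*53 + 5*152 = -8*53 + 760 = -424 + 760 = 336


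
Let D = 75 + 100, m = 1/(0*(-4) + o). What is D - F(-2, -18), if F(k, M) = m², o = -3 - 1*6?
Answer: 14174/81 ≈ 174.99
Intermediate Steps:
o = -9 (o = -3 - 6 = -9)
m = -⅑ (m = 1/(0*(-4) - 9) = 1/(0 - 9) = 1/(-9) = -⅑ ≈ -0.11111)
D = 175
F(k, M) = 1/81 (F(k, M) = (-⅑)² = 1/81)
D - F(-2, -18) = 175 - 1*1/81 = 175 - 1/81 = 14174/81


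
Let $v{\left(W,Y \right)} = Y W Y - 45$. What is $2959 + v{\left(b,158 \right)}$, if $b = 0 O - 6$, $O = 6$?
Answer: $-146870$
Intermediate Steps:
$b = -6$ ($b = 0 \cdot 6 - 6 = 0 - 6 = -6$)
$v{\left(W,Y \right)} = -45 + W Y^{2}$ ($v{\left(W,Y \right)} = W Y Y - 45 = W Y^{2} - 45 = -45 + W Y^{2}$)
$2959 + v{\left(b,158 \right)} = 2959 - \left(45 + 6 \cdot 158^{2}\right) = 2959 - 149829 = -146870$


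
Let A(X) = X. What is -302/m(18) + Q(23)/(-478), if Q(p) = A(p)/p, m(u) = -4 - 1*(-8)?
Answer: -18045/239 ≈ -75.502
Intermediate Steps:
m(u) = 4 (m(u) = -4 + 8 = 4)
Q(p) = 1 (Q(p) = p/p = 1)
-302/m(18) + Q(23)/(-478) = -302/4 + 1/(-478) = -302*¼ + 1*(-1/478) = -151/2 - 1/478 = -18045/239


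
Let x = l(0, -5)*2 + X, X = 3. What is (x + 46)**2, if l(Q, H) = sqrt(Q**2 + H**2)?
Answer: 3481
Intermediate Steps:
l(Q, H) = sqrt(H**2 + Q**2)
x = 13 (x = sqrt((-5)**2 + 0**2)*2 + 3 = sqrt(25 + 0)*2 + 3 = sqrt(25)*2 + 3 = 5*2 + 3 = 10 + 3 = 13)
(x + 46)**2 = (13 + 46)**2 = 59**2 = 3481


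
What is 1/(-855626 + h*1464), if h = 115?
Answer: -1/687266 ≈ -1.4550e-6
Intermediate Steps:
1/(-855626 + h*1464) = 1/(-855626 + 115*1464) = 1/(-855626 + 168360) = 1/(-687266) = -1/687266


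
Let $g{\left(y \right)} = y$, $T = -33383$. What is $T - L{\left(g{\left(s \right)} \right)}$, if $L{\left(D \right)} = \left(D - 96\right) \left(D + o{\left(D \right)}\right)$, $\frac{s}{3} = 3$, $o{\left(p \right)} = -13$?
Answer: $-33731$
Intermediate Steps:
$s = 9$ ($s = 3 \cdot 3 = 9$)
$L{\left(D \right)} = \left(-96 + D\right) \left(-13 + D\right)$ ($L{\left(D \right)} = \left(D - 96\right) \left(D - 13\right) = \left(-96 + D\right) \left(-13 + D\right)$)
$T - L{\left(g{\left(s \right)} \right)} = -33383 - \left(1248 + 9^{2} - 981\right) = -33383 - \left(1248 + 81 - 981\right) = -33383 - 348 = -33731$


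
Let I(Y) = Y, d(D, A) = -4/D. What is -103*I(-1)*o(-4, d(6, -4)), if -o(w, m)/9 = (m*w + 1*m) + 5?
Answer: -6489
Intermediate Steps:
o(w, m) = -45 - 9*m - 9*m*w (o(w, m) = -9*((m*w + 1*m) + 5) = -9*((m*w + m) + 5) = -9*((m + m*w) + 5) = -9*(5 + m + m*w) = -45 - 9*m - 9*m*w)
-103*I(-1)*o(-4, d(6, -4)) = -(-103)*(-45 - (-36)/6 - 9*(-4/6)*(-4)) = -(-103)*(-45 - (-36)/6 - 9*(-4*⅙)*(-4)) = -(-103)*(-45 - 9*(-⅔) - 9*(-⅔)*(-4)) = -(-103)*(-45 + 6 - 24) = -(-103)*(-63) = -103*63 = -6489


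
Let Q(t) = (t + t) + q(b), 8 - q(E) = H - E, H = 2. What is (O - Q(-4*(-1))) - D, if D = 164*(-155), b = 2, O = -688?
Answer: 24716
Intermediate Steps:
q(E) = 6 + E (q(E) = 8 - (2 - E) = 8 + (-2 + E) = 6 + E)
D = -25420
Q(t) = 8 + 2*t (Q(t) = (t + t) + (6 + 2) = 2*t + 8 = 8 + 2*t)
(O - Q(-4*(-1))) - D = (-688 - (8 + 2*(-4*(-1)))) - 1*(-25420) = (-688 - (8 + 2*4)) + 25420 = (-688 - (8 + 8)) + 25420 = (-688 - 1*16) + 25420 = (-688 - 16) + 25420 = -704 + 25420 = 24716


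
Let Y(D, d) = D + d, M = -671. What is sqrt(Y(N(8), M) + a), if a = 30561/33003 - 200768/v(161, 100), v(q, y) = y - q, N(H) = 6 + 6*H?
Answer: sqrt(1204705844755818)/671061 ≈ 51.722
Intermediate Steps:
a = 2209270175/671061 (a = 30561/33003 - 200768/(100 - 1*161) = 30561*(1/33003) - 200768/(100 - 161) = 10187/11001 - 200768/(-61) = 10187/11001 - 200768*(-1/61) = 10187/11001 + 200768/61 = 2209270175/671061 ≈ 3292.2)
sqrt(Y(N(8), M) + a) = sqrt(((6 + 6*8) - 671) + 2209270175/671061) = sqrt(((6 + 48) - 671) + 2209270175/671061) = sqrt((54 - 671) + 2209270175/671061) = sqrt(-617 + 2209270175/671061) = sqrt(1795225538/671061) = sqrt(1204705844755818)/671061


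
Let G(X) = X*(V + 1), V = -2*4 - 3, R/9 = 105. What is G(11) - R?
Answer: -1055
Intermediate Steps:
R = 945 (R = 9*105 = 945)
V = -11 (V = -8 - 3 = -11)
G(X) = -10*X (G(X) = X*(-11 + 1) = X*(-10) = -10*X)
G(11) - R = -10*11 - 1*945 = -110 - 945 = -1055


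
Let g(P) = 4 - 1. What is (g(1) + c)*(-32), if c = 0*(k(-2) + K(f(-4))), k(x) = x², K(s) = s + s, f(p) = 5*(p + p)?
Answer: -96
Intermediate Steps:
f(p) = 10*p (f(p) = 5*(2*p) = 10*p)
K(s) = 2*s
c = 0 (c = 0*((-2)² + 2*(10*(-4))) = 0*(4 + 2*(-40)) = 0*(4 - 80) = 0*(-76) = 0)
g(P) = 3
(g(1) + c)*(-32) = (3 + 0)*(-32) = 3*(-32) = -96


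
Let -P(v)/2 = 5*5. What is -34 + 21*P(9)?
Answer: -1084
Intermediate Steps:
P(v) = -50 (P(v) = -10*5 = -2*25 = -50)
-34 + 21*P(9) = -34 + 21*(-50) = -34 - 1050 = -1084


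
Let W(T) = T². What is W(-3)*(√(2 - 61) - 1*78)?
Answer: -702 + 9*I*√59 ≈ -702.0 + 69.13*I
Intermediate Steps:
W(-3)*(√(2 - 61) - 1*78) = (-3)²*(√(2 - 61) - 1*78) = 9*(√(-59) - 78) = 9*(I*√59 - 78) = 9*(-78 + I*√59) = -702 + 9*I*√59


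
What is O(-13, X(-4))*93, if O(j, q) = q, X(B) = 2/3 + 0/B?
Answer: 62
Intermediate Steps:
X(B) = 2/3 (X(B) = 2*(1/3) + 0 = 2/3 + 0 = 2/3)
O(-13, X(-4))*93 = (2/3)*93 = 62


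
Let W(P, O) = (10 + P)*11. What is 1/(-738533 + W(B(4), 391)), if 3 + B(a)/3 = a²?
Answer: -1/737994 ≈ -1.3550e-6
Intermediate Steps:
B(a) = -9 + 3*a²
W(P, O) = 110 + 11*P
1/(-738533 + W(B(4), 391)) = 1/(-738533 + (110 + 11*(-9 + 3*4²))) = 1/(-738533 + (110 + 11*(-9 + 3*16))) = 1/(-738533 + (110 + 11*(-9 + 48))) = 1/(-738533 + (110 + 11*39)) = 1/(-738533 + (110 + 429)) = 1/(-738533 + 539) = 1/(-737994) = -1/737994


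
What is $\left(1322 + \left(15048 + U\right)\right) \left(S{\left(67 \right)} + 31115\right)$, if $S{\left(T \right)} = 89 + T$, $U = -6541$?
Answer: $307362659$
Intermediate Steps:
$\left(1322 + \left(15048 + U\right)\right) \left(S{\left(67 \right)} + 31115\right) = \left(1322 + \left(15048 - 6541\right)\right) \left(\left(89 + 67\right) + 31115\right) = \left(1322 + 8507\right) \left(156 + 31115\right) = 9829 \cdot 31271 = 307362659$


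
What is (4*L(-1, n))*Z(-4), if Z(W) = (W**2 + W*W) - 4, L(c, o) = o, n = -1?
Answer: -112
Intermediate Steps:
Z(W) = -4 + 2*W**2 (Z(W) = (W**2 + W**2) - 4 = 2*W**2 - 4 = -4 + 2*W**2)
(4*L(-1, n))*Z(-4) = (4*(-1))*(-4 + 2*(-4)**2) = -4*(-4 + 2*16) = -4*(-4 + 32) = -4*28 = -112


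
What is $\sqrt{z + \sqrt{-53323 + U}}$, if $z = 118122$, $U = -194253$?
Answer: $\sqrt{118122 + 2 i \sqrt{61894}} \approx 343.69 + 0.7239 i$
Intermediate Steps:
$\sqrt{z + \sqrt{-53323 + U}} = \sqrt{118122 + \sqrt{-53323 - 194253}} = \sqrt{118122 + \sqrt{-247576}} = \sqrt{118122 + 2 i \sqrt{61894}}$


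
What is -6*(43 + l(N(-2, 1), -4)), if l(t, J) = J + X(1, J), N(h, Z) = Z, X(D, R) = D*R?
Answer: -210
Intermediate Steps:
l(t, J) = 2*J (l(t, J) = J + 1*J = J + J = 2*J)
-6*(43 + l(N(-2, 1), -4)) = -6*(43 + 2*(-4)) = -6*(43 - 8) = -6*35 = -210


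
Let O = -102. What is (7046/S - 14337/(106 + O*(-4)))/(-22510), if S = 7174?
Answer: 49615997/41502092180 ≈ 0.0011955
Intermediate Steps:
(7046/S - 14337/(106 + O*(-4)))/(-22510) = (7046/7174 - 14337/(106 - 102*(-4)))/(-22510) = (7046*(1/7174) - 14337/(106 + 408))*(-1/22510) = (3523/3587 - 14337/514)*(-1/22510) = -49615997/1843718*(-1/22510) = 49615997/41502092180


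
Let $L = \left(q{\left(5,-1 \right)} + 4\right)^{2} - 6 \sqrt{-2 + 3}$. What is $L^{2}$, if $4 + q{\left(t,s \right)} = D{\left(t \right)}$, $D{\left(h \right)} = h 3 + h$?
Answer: $155236$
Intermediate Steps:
$D{\left(h \right)} = 4 h$ ($D{\left(h \right)} = 3 h + h = 4 h$)
$q{\left(t,s \right)} = -4 + 4 t$
$L = 394$ ($L = \left(\left(-4 + 4 \cdot 5\right) + 4\right)^{2} - 6 \sqrt{-2 + 3} = \left(\left(-4 + 20\right) + 4\right)^{2} - 6 \sqrt{1} = \left(16 + 4\right)^{2} - 6 = 20^{2} - 6 = 400 - 6 = 394$)
$L^{2} = 394^{2} = 155236$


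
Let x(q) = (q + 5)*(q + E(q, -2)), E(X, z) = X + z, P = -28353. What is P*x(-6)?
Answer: -396942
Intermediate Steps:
x(q) = (-2 + 2*q)*(5 + q) (x(q) = (q + 5)*(q + (q - 2)) = (5 + q)*(q + (-2 + q)) = (5 + q)*(-2 + 2*q) = (-2 + 2*q)*(5 + q))
P*x(-6) = -28353*(-10 + 2*(-6)**2 + 8*(-6)) = -28353*(-10 + 2*36 - 48) = -28353*(-10 + 72 - 48) = -28353*14 = -396942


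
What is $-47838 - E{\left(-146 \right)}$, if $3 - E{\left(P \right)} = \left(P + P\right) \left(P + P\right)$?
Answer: $37423$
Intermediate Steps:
$E{\left(P \right)} = 3 - 4 P^{2}$ ($E{\left(P \right)} = 3 - \left(P + P\right) \left(P + P\right) = 3 - 2 P 2 P = 3 - 4 P^{2}$)
$-47838 - E{\left(-146 \right)} = -47838 - \left(3 - 4 \left(-146\right)^{2}\right) = -47838 - \left(3 - 85264\right) = -47838 - -85261 = -47838 + 85261 = 37423$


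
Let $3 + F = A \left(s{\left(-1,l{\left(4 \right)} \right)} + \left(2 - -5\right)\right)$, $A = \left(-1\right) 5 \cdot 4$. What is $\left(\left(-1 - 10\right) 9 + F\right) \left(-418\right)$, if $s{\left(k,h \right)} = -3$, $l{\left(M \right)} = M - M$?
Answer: $76076$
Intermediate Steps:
$l{\left(M \right)} = 0$
$A = -20$ ($A = \left(-5\right) 4 = -20$)
$F = -83$ ($F = -3 - 20 \left(-3 + \left(2 - -5\right)\right) = -3 - 20 \left(-3 + \left(2 + 5\right)\right) = -3 - 20 \left(-3 + 7\right) = -3 - 80 = -83$)
$\left(\left(-1 - 10\right) 9 + F\right) \left(-418\right) = \left(\left(-1 - 10\right) 9 - 83\right) \left(-418\right) = \left(\left(-11\right) 9 - 83\right) \left(-418\right) = \left(-99 - 83\right) \left(-418\right) = \left(-182\right) \left(-418\right) = 76076$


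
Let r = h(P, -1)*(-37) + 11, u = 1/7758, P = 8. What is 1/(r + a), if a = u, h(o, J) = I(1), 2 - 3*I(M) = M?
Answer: -7758/10343 ≈ -0.75007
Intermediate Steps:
I(M) = ⅔ - M/3
h(o, J) = ⅓ (h(o, J) = ⅔ - ⅓*1 = ⅔ - ⅓ = ⅓)
u = 1/7758 ≈ 0.00012890
a = 1/7758 ≈ 0.00012890
r = -4/3 (r = (⅓)*(-37) + 11 = -37/3 + 11 = -4/3 ≈ -1.3333)
1/(r + a) = 1/(-4/3 + 1/7758) = 1/(-10343/7758) = -7758/10343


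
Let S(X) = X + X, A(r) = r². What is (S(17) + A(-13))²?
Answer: 41209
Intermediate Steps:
S(X) = 2*X
(S(17) + A(-13))² = (2*17 + (-13)²)² = (34 + 169)² = 203² = 41209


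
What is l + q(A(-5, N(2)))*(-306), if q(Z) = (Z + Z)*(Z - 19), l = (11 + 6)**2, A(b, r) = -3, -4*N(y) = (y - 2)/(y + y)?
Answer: -40103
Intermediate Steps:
N(y) = -(-2 + y)/(8*y) (N(y) = -(y - 2)/(4*(y + y)) = -(-2 + y)/(4*(2*y)) = -(-2 + y)*1/(2*y)/4 = -(-2 + y)/(8*y))
l = 289 (l = 17**2 = 289)
q(Z) = 2*Z*(-19 + Z) (q(Z) = (2*Z)*(-19 + Z) = 2*Z*(-19 + Z))
l + q(A(-5, N(2)))*(-306) = 289 + (2*(-3)*(-19 - 3))*(-306) = 289 + (2*(-3)*(-22))*(-306) = 289 + 132*(-306) = 289 - 40392 = -40103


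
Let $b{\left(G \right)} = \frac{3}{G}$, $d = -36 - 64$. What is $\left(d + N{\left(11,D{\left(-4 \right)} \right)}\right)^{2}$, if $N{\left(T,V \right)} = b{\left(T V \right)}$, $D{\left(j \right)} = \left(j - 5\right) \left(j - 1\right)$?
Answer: $\frac{272217001}{27225} \approx 9998.8$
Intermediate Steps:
$d = -100$ ($d = -36 - 64 = -100$)
$D{\left(j \right)} = \left(-1 + j\right) \left(-5 + j\right)$ ($D{\left(j \right)} = \left(-5 + j\right) \left(-1 + j\right) = \left(-1 + j\right) \left(-5 + j\right)$)
$N{\left(T,V \right)} = \frac{3}{T V}$
$\left(d + N{\left(11,D{\left(-4 \right)} \right)}\right)^{2} = \left(-100 + \frac{3}{11 \left(5 + \left(-4\right)^{2} - -24\right)}\right)^{2} = \left(-100 + 3 \cdot \frac{1}{11} \frac{1}{5 + 16 + 24}\right)^{2} = \left(-100 + 3 \cdot \frac{1}{11} \cdot \frac{1}{45}\right)^{2} = \left(-100 + \frac{1}{165}\right)^{2} = \left(- \frac{16499}{165}\right)^{2} = \frac{272217001}{27225}$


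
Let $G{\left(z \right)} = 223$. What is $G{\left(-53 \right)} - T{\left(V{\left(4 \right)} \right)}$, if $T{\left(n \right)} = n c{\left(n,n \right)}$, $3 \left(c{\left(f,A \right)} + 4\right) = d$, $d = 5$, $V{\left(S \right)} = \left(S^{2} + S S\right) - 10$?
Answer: $\frac{823}{3} \approx 274.33$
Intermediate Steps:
$V{\left(S \right)} = -10 + 2 S^{2}$ ($V{\left(S \right)} = \left(S^{2} + S^{2}\right) - 10 = 2 S^{2} - 10 = -10 + 2 S^{2}$)
$c{\left(f,A \right)} = - \frac{7}{3}$ ($c{\left(f,A \right)} = -4 + \frac{1}{3} \cdot 5 = -4 + \frac{5}{3} = - \frac{7}{3}$)
$T{\left(n \right)} = - \frac{7 n}{3}$ ($T{\left(n \right)} = n \left(- \frac{7}{3}\right) = - \frac{7 n}{3}$)
$G{\left(-53 \right)} - T{\left(V{\left(4 \right)} \right)} = 223 - - \frac{7 \left(-10 + 2 \cdot 4^{2}\right)}{3} = 223 - - \frac{7 \left(-10 + 2 \cdot 16\right)}{3} = 223 - - \frac{7 \left(-10 + 32\right)}{3} = 223 - \left(- \frac{7}{3}\right) 22 = 223 - - \frac{154}{3} = 223 + \frac{154}{3} = \frac{823}{3}$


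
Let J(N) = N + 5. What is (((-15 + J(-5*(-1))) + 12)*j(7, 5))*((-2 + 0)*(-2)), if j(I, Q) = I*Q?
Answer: 980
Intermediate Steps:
J(N) = 5 + N
(((-15 + J(-5*(-1))) + 12)*j(7, 5))*((-2 + 0)*(-2)) = (((-15 + (5 - 5*(-1))) + 12)*(7*5))*((-2 + 0)*(-2)) = (((-15 + (5 + 5)) + 12)*35)*(-2*(-2)) = (((-15 + 10) + 12)*35)*4 = ((-5 + 12)*35)*4 = (7*35)*4 = 245*4 = 980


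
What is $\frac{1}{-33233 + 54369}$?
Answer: $\frac{1}{21136} \approx 4.7313 \cdot 10^{-5}$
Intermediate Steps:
$\frac{1}{-33233 + 54369} = \frac{1}{21136}$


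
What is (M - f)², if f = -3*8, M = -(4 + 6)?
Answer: 196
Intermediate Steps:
M = -10 (M = -1*10 = -10)
f = -24
(M - f)² = (-10 - 1*(-24))² = (-10 + 24)² = 14² = 196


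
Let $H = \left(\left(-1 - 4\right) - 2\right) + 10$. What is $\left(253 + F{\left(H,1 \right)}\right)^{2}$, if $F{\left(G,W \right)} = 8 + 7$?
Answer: $71824$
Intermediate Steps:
$H = 3$ ($H = \left(-5 - 2\right) + 10 = -7 + 10 = 3$)
$F{\left(G,W \right)} = 15$
$\left(253 + F{\left(H,1 \right)}\right)^{2} = \left(253 + 15\right)^{2} = 268^{2} = 71824$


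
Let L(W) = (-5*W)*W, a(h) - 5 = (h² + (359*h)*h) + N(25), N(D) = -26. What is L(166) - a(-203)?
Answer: -14972999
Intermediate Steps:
a(h) = -21 + 360*h² (a(h) = 5 + ((h² + (359*h)*h) - 26) = 5 + ((h² + 359*h²) - 26) = 5 + (360*h² - 26) = 5 + (-26 + 360*h²) = -21 + 360*h²)
L(W) = -5*W²
L(166) - a(-203) = -5*166² - (-21 + 360*(-203)²) = -5*27556 - (-21 + 360*41209) = -137780 - (-21 + 14835240) = -137780 - 1*14835219 = -137780 - 14835219 = -14972999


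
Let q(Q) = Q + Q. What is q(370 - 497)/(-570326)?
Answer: 127/285163 ≈ 0.00044536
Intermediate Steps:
q(Q) = 2*Q
q(370 - 497)/(-570326) = (2*(370 - 497))/(-570326) = (2*(-127))*(-1/570326) = -254*(-1/570326) = 127/285163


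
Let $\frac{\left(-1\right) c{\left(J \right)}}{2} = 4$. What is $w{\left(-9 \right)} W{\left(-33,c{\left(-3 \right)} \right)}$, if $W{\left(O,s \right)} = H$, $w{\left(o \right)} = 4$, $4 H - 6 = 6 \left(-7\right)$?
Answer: $-36$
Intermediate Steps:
$c{\left(J \right)} = -8$ ($c{\left(J \right)} = \left(-2\right) 4 = -8$)
$H = -9$ ($H = \frac{3}{2} + \frac{6 \left(-7\right)}{4} = \frac{3}{2} + \frac{1}{4} \left(-42\right) = \frac{3}{2} - \frac{21}{2} = -9$)
$W{\left(O,s \right)} = -9$
$w{\left(-9 \right)} W{\left(-33,c{\left(-3 \right)} \right)} = 4 \left(-9\right) = -36$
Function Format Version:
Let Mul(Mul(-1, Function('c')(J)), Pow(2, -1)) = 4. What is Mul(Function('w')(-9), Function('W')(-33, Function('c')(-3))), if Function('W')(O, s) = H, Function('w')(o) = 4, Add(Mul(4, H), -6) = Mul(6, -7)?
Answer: -36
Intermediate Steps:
Function('c')(J) = -8 (Function('c')(J) = Mul(-2, 4) = -8)
H = -9 (H = Add(Rational(3, 2), Mul(Rational(1, 4), Mul(6, -7))) = Add(Rational(3, 2), Mul(Rational(1, 4), -42)) = Add(Rational(3, 2), Rational(-21, 2)) = -9)
Function('W')(O, s) = -9
Mul(Function('w')(-9), Function('W')(-33, Function('c')(-3))) = Mul(4, -9) = -36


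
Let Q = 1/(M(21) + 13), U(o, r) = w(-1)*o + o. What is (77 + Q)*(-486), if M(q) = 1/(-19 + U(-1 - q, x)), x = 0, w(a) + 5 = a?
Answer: -22175937/592 ≈ -37459.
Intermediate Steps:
w(a) = -5 + a
U(o, r) = -5*o (U(o, r) = (-5 - 1)*o + o = -6*o + o = -5*o)
M(q) = 1/(-14 + 5*q) (M(q) = 1/(-19 - 5*(-1 - q)) = 1/(-19 + (5 + 5*q)) = 1/(-14 + 5*q))
Q = 91/1184 (Q = 1/(1/(-14 + 5*21) + 13) = 1/(1/(-14 + 105) + 13) = 1/(1/91 + 13) = 1/(1184/91) = 91/1184 ≈ 0.076858)
(77 + Q)*(-486) = (77 + 91/1184)*(-486) = (91259/1184)*(-486) = -22175937/592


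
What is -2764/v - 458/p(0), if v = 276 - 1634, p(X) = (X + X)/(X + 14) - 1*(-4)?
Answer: -152727/1358 ≈ -112.46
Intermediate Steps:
p(X) = 4 + 2*X/(14 + X) (p(X) = (2*X)/(14 + X) + 4 = 2*X/(14 + X) + 4 = 4 + 2*X/(14 + X))
v = -1358
-2764/v - 458/p(0) = -2764/(-1358) - 458*(14 + 0)/(2*(28 + 3*0)) = -2764*(-1/1358) - 458*7/(28 + 0) = 1382/679 - 458/(2*(1/14)*28) = 1382/679 - 458/4 = 1382/679 - 458*¼ = 1382/679 - 229/2 = -152727/1358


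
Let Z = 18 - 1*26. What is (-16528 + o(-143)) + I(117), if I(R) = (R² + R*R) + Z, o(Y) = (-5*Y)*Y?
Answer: -91403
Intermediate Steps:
o(Y) = -5*Y²
Z = -8 (Z = 18 - 26 = -8)
I(R) = -8 + 2*R² (I(R) = (R² + R*R) - 8 = (R² + R²) - 8 = 2*R² - 8 = -8 + 2*R²)
(-16528 + o(-143)) + I(117) = (-16528 - 5*(-143)²) + (-8 + 2*117²) = (-16528 - 5*20449) + (-8 + 2*13689) = (-16528 - 102245) + (-8 + 27378) = -118773 + 27370 = -91403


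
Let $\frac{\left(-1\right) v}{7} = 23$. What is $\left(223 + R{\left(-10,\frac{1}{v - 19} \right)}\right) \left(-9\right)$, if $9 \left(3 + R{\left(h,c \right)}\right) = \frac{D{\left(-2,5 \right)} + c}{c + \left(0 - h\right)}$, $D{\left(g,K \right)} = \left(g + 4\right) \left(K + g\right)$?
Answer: $- \frac{3563099}{1799} \approx -1980.6$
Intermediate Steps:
$v = -161$ ($v = \left(-7\right) 23 = -161$)
$D{\left(g,K \right)} = \left(4 + g\right) \left(K + g\right)$
$R{\left(h,c \right)} = -3 + \frac{6 + c}{9 \left(c - h\right)}$ ($R{\left(h,c \right)} = -3 + \frac{\left(\left(\left(-2\right)^{2} + 4 \cdot 5 + 4 \left(-2\right) + 5 \left(-2\right)\right) + c\right) \frac{1}{c + \left(0 - h\right)}}{9} = -3 + \frac{\left(\left(4 + 20 - 8 - 10\right) + c\right) \frac{1}{c - h}}{9} = -3 + \frac{\left(6 + c\right) \frac{1}{c - h}}{9} = -3 + \frac{\frac{1}{c - h} \left(6 + c\right)}{9} = -3 + \frac{6 + c}{9 \left(c - h\right)}$)
$\left(223 + R{\left(-10,\frac{1}{v - 19} \right)}\right) \left(-9\right) = \left(223 + \frac{6 - \frac{26}{-161 - 19} + 27 \left(-10\right)}{9 \left(\frac{1}{-161 - 19} - -10\right)}\right) \left(-9\right) = \left(223 + \frac{6 - \frac{26}{-180} - 270}{9 \left(\frac{1}{-180} + 10\right)}\right) \left(-9\right) = \left(223 + \frac{6 - - \frac{13}{90} - 270}{9 \left(- \frac{1}{180} + 10\right)}\right) \left(-9\right) = \left(223 + \frac{6 + \frac{13}{90} - 270}{9 \cdot \frac{1799}{180}}\right) \left(-9\right) = \left(223 + \frac{1}{9} \cdot \frac{180}{1799} \left(- \frac{23747}{90}\right)\right) \left(-9\right) = \left(223 - \frac{47494}{16191}\right) \left(-9\right) = \frac{3563099}{16191} \left(-9\right) = - \frac{3563099}{1799}$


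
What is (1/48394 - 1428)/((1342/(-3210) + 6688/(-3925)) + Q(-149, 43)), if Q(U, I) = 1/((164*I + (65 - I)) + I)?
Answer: 619671297570057975/920774746060684 ≈ 672.99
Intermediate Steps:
Q(U, I) = 1/(65 + 164*I) (Q(U, I) = 1/((65 + 163*I) + I) = 1/(65 + 164*I))
(1/48394 - 1428)/((1342/(-3210) + 6688/(-3925)) + Q(-149, 43)) = (1/48394 - 1428)/((1342/(-3210) + 6688/(-3925)) + 1/(65 + 164*43)) = (1/48394 - 1428)/((1342*(-1/3210) + 6688*(-1/3925)) + 1/(65 + 7052)) = -69106631/(48394*((-671/1605 - 6688/3925) + 1/7117)) = -69106631/(48394*(-2673583/1259925 + 1/7117)) = -69106631/(48394*(-19026630286/8966886225)) = -69106631/48394*(-8966886225/19026630286) = 619671297570057975/920774746060684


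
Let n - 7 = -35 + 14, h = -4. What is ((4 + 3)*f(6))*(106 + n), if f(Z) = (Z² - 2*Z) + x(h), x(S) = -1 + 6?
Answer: 18676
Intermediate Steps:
x(S) = 5
n = -14 (n = 7 + (-35 + 14) = 7 - 21 = -14)
f(Z) = 5 + Z² - 2*Z (f(Z) = (Z² - 2*Z) + 5 = 5 + Z² - 2*Z)
((4 + 3)*f(6))*(106 + n) = ((4 + 3)*(5 + 6² - 2*6))*(106 - 14) = (7*(5 + 36 - 12))*92 = (7*29)*92 = 203*92 = 18676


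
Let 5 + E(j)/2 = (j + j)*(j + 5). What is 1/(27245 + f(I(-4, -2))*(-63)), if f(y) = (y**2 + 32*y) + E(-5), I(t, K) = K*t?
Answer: 1/7715 ≈ 0.00012962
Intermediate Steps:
E(j) = -10 + 4*j*(5 + j) (E(j) = -10 + 2*((j + j)*(j + 5)) = -10 + 2*((2*j)*(5 + j)) = -10 + 2*(2*j*(5 + j)) = -10 + 4*j*(5 + j))
f(y) = -10 + y**2 + 32*y (f(y) = (y**2 + 32*y) + (-10 + 4*(-5)**2 + 20*(-5)) = (y**2 + 32*y) + (-10 + 4*25 - 100) = (y**2 + 32*y) + (-10 + 100 - 100) = (y**2 + 32*y) - 10 = -10 + y**2 + 32*y)
1/(27245 + f(I(-4, -2))*(-63)) = 1/(27245 + (-10 + (-2*(-4))**2 + 32*(-2*(-4)))*(-63)) = 1/(27245 + (-10 + 8**2 + 32*8)*(-63)) = 1/(27245 + (-10 + 64 + 256)*(-63)) = 1/(27245 + 310*(-63)) = 1/(27245 - 19530) = 1/7715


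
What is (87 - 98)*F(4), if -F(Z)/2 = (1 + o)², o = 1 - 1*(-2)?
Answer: 352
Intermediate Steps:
o = 3 (o = 1 + 2 = 3)
F(Z) = -32 (F(Z) = -2*(1 + 3)² = -2*4² = -2*16 = -32)
(87 - 98)*F(4) = (87 - 98)*(-32) = -11*(-32) = 352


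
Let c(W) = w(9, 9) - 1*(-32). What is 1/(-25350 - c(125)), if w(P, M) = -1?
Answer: -1/25381 ≈ -3.9400e-5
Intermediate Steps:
c(W) = 31 (c(W) = -1 - 1*(-32) = -1 + 32 = 31)
1/(-25350 - c(125)) = 1/(-25350 - 1*31) = 1/(-25350 - 31) = 1/(-25381) = -1/25381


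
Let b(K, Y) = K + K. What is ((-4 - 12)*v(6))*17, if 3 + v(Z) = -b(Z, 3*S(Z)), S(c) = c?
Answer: 4080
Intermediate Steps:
b(K, Y) = 2*K
v(Z) = -3 - 2*Z
((-4 - 12)*v(6))*17 = ((-4 - 12)*(-3 - 2*6))*17 = -16*(-3 - 12)*17 = -16*(-15)*17 = 240*17 = 4080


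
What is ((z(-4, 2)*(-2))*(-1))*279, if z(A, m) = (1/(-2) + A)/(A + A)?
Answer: 2511/8 ≈ 313.88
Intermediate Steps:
z(A, m) = (-1/2 + A)/(2*A) (z(A, m) = (-1/2 + A)/((2*A)) = (-1/2 + A)*(1/(2*A)) = (-1/2 + A)/(2*A))
((z(-4, 2)*(-2))*(-1))*279 = ((((1/4)*(-1 + 2*(-4))/(-4))*(-2))*(-1))*279 = ((((1/4)*(-1/4)*(-1 - 8))*(-2))*(-1))*279 = ((((1/4)*(-1/4)*(-9))*(-2))*(-1))*279 = (((9/16)*(-2))*(-1))*279 = -9/8*(-1)*279 = (9/8)*279 = 2511/8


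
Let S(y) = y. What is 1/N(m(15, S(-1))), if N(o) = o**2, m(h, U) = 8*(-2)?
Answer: 1/256 ≈ 0.0039063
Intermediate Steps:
m(h, U) = -16
1/N(m(15, S(-1))) = 1/((-16)**2) = 1/256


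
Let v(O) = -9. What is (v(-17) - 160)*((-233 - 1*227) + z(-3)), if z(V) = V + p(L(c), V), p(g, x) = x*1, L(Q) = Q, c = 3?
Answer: 78754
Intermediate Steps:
p(g, x) = x
z(V) = 2*V (z(V) = V + V = 2*V)
(v(-17) - 160)*((-233 - 1*227) + z(-3)) = (-9 - 160)*((-233 - 1*227) + 2*(-3)) = -169*((-233 - 227) - 6) = -169*(-460 - 6) = -169*(-466) = 78754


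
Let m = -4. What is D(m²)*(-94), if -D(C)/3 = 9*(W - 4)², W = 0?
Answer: 40608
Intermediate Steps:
D(C) = -432 (D(C) = -27*(0 - 4)² = -27*(-4)² = -27*16 = -3*144 = -432)
D(m²)*(-94) = -432*(-94) = 40608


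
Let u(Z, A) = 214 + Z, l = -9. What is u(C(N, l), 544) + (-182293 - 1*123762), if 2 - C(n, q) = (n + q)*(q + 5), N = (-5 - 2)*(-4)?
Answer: -305763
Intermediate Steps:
N = 28 (N = -7*(-4) = 28)
C(n, q) = 2 - (5 + q)*(n + q) (C(n, q) = 2 - (n + q)*(q + 5) = 2 - (n + q)*(5 + q) = 2 - (5 + q)*(n + q))
u(C(N, l), 544) + (-182293 - 1*123762) = (214 + (2 - 1*(-9)² - 5*28 - 5*(-9) - 1*28*(-9))) + (-182293 - 1*123762) = (214 + (2 - 1*81 - 140 + 45 + 252)) + (-182293 - 123762) = (214 + (2 - 81 - 140 + 45 + 252)) - 306055 = (214 + 78) - 306055 = 292 - 306055 = -305763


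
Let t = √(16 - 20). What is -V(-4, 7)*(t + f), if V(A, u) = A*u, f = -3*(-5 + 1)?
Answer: 336 + 56*I ≈ 336.0 + 56.0*I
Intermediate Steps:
f = 12 (f = -3*(-4) = 12)
t = 2*I (t = √(-4) = 2*I ≈ 2.0*I)
-V(-4, 7)*(t + f) = -(-4*7)*(2*I + 12) = -(-28)*(12 + 2*I) = -(-336 - 56*I) = 336 + 56*I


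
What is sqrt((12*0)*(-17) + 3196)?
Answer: 2*sqrt(799) ≈ 56.533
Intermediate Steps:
sqrt((12*0)*(-17) + 3196) = sqrt(0*(-17) + 3196) = sqrt(0 + 3196) = sqrt(3196) = 2*sqrt(799)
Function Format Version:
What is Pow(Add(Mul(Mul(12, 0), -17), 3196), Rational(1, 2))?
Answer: Mul(2, Pow(799, Rational(1, 2))) ≈ 56.533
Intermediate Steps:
Pow(Add(Mul(Mul(12, 0), -17), 3196), Rational(1, 2)) = Pow(Add(Mul(0, -17), 3196), Rational(1, 2)) = Pow(Add(0, 3196), Rational(1, 2)) = Pow(3196, Rational(1, 2)) = Mul(2, Pow(799, Rational(1, 2)))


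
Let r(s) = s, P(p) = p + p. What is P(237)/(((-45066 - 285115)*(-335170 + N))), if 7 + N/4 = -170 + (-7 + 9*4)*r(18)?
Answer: 237/55105557995 ≈ 4.3008e-9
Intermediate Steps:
P(p) = 2*p
N = 1380 (N = -28 + 4*(-170 + (-7 + 9*4)*18) = -28 + 4*(-170 + (-7 + 36)*18) = -28 + 4*(-170 + 29*18) = -28 + 4*(-170 + 522) = -28 + 4*352 = -28 + 1408 = 1380)
P(237)/(((-45066 - 285115)*(-335170 + N))) = (2*237)/(((-45066 - 285115)*(-335170 + 1380))) = 474/((-330181*(-333790))) = 474/110211115990 = 474*(1/110211115990) = 237/55105557995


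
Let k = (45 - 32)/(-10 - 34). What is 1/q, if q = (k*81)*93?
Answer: -44/97929 ≈ -0.00044930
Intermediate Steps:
k = -13/44 (k = 13/(-44) = 13*(-1/44) = -13/44 ≈ -0.29545)
q = -97929/44 (q = -13/44*81*93 = -1053/44*93 = -97929/44 ≈ -2225.7)
1/q = 1/(-97929/44) = -44/97929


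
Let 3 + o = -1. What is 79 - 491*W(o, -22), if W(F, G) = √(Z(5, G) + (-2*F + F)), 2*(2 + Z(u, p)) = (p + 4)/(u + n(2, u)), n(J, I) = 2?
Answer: 79 - 491*√35/7 ≈ -335.97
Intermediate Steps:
o = -4 (o = -3 - 1 = -4)
Z(u, p) = -2 + (4 + p)/(2*(2 + u)) (Z(u, p) = -2 + ((p + 4)/(u + 2))/2 = -2 + ((4 + p)/(2 + u))/2 = -2 + (4 + p)/(2*(2 + u)))
W(F, G) = √(-12/7 - F + G/14) (W(F, G) = √((-4 + G - 4*5)/(2*(2 + 5)) + (-2*F + F)) = √((½)*(-4 + G - 20)/7 - F) = √((½)*(⅐)*(-24 + G) - F) = √((-12/7 + G/14) - F) = √(-12/7 - F + G/14))
79 - 491*W(o, -22) = 79 - 491*√(-336 - 196*(-4) + 14*(-22))/14 = 79 - 491*√(-336 + 784 - 308)/14 = 79 - 491*√140/14 = 79 - 491*2*√35/14 = 79 - 491*√35/7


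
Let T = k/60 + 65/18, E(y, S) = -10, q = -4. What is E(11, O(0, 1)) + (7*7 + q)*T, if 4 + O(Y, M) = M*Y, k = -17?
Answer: 559/4 ≈ 139.75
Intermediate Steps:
O(Y, M) = -4 + M*Y
T = 599/180 (T = -17/60 + 65/18 = 599/180 ≈ 3.3278)
E(11, O(0, 1)) + (7*7 + q)*T = -10 + (7*7 - 4)*(599/180) = -10 + (49 - 4)*(599/180) = -10 + 45*(599/180) = -10 + 599/4 = 559/4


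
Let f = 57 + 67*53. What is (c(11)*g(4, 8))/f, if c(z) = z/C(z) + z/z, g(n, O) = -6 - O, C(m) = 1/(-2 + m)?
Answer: -175/451 ≈ -0.38803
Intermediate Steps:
c(z) = 1 + z*(-2 + z) (c(z) = z/(1/(-2 + z)) + z/z = z*(-2 + z) + 1 = 1 + z*(-2 + z))
f = 3608 (f = 57 + 3551 = 3608)
(c(11)*g(4, 8))/f = ((1 + 11*(-2 + 11))*(-6 - 1*8))/3608 = ((1 + 11*9)*(-6 - 8))*(1/3608) = ((1 + 99)*(-14))*(1/3608) = (100*(-14))*(1/3608) = -1400*1/3608 = -175/451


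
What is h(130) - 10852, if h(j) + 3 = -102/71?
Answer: -770807/71 ≈ -10856.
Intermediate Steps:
h(j) = -315/71 (h(j) = -3 - 102/71 = -315/71)
h(130) - 10852 = -315/71 - 10852 = -770807/71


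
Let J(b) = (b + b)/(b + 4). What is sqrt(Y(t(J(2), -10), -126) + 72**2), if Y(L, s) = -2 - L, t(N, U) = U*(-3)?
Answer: 4*sqrt(322) ≈ 71.777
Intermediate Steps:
J(b) = 2*b/(4 + b) (J(b) = (2*b)/(4 + b) = 2*b/(4 + b))
t(N, U) = -3*U
sqrt(Y(t(J(2), -10), -126) + 72**2) = sqrt((-2 - (-3)*(-10)) + 72**2) = sqrt((-2 - 1*30) + 5184) = sqrt((-2 - 30) + 5184) = sqrt(-32 + 5184) = sqrt(5152) = 4*sqrt(322)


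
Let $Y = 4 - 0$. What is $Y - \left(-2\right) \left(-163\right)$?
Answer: $-322$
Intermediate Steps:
$Y = 4$ ($Y = 4 + 0 = 4$)
$Y - \left(-2\right) \left(-163\right) = 4 - \left(-2\right) \left(-163\right) = 4 - 326 = -322$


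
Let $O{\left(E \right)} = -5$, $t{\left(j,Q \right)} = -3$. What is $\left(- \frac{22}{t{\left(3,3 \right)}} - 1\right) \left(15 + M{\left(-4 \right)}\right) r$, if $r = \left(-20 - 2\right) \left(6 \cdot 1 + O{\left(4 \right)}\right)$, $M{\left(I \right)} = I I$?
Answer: $- \frac{12958}{3} \approx -4319.3$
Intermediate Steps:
$M{\left(I \right)} = I^{2}$
$r = -22$ ($r = \left(-20 - 2\right) \left(6 \cdot 1 - 5\right) = - 22 \left(6 - 5\right) = \left(-22\right) 1 = -22$)
$\left(- \frac{22}{t{\left(3,3 \right)}} - 1\right) \left(15 + M{\left(-4 \right)}\right) r = \left(- \frac{22}{-3} - 1\right) \left(15 + \left(-4\right)^{2}\right) \left(-22\right) = \left(\left(-22\right) \left(- \frac{1}{3}\right) - 1\right) \left(15 + 16\right) \left(-22\right) = \left(\frac{22}{3} - 1\right) 31 \left(-22\right) = \frac{19}{3} \cdot 31 \left(-22\right) = \frac{589}{3} \left(-22\right) = - \frac{12958}{3}$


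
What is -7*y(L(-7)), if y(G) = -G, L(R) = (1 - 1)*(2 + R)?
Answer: 0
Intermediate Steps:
L(R) = 0 (L(R) = 0*(2 + R) = 0)
-7*y(L(-7)) = -(-7)*0 = -7*0 = 0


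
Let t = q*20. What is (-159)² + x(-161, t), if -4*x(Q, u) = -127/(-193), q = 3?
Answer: 19516805/772 ≈ 25281.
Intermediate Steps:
t = 60 (t = 3*20 = 60)
x(Q, u) = -127/772 (x(Q, u) = -(-127)/(4*(-193)) = -(-127)*(-1)/(4*193) = -¼*127/193 = -127/772)
(-159)² + x(-161, t) = (-159)² - 127/772 = 25281 - 127/772 = 19516805/772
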